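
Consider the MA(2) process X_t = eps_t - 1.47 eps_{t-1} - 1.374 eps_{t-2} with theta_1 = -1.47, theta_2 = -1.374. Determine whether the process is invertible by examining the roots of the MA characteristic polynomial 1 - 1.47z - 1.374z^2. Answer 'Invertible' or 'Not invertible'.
\text{Not invertible}

The MA(q) characteristic polynomial is P(z) = 1 - 1.47z - 1.374z^2.
Invertibility requires all roots to lie outside the unit circle, i.e. |z| > 1 for every root.
Set 1 + (-1.47) z + (-1.374) z^2 = 0, i.e. a z^2 + b z + c = 0 with a = -1.374, b = -1.47, c = 1.
Discriminant D = b^2 - 4ac = (-1.47)^2 - 4*(-1.374)*1 = 2.1609 - (-5.496) = 7.6569.
D >= 0, so the roots are real: z = (-b +/- sqrt(D)) / (2a) = (1.47 +/- 2.76711) / (-2.748).
  z_1 = (1.47 + 2.76711) / (-2.748) = -1.5419,   |z_1| = 1.5419.
  z_2 = (1.47 - 2.76711) / (-2.748) = 0.472,   |z_2| = 0.472.
Moduli of all roots: 1.5419, 0.4720.
All moduli strictly greater than 1? No.
Verdict: Not invertible.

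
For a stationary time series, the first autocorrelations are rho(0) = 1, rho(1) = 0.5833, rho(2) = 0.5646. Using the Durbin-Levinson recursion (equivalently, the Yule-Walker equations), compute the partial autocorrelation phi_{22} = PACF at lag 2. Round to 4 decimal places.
\phi_{22} = 0.3401

The PACF at lag k is phi_{kk}, the last component of the solution
to the Yule-Walker system G_k phi = r_k where
  (G_k)_{ij} = rho(|i - j|), (r_k)_i = rho(i), i,j = 1..k.
Equivalently, Durbin-Levinson gives phi_{kk} iteratively:
  phi_{11} = rho(1)
  phi_{kk} = [rho(k) - sum_{j=1..k-1} phi_{k-1,j} rho(k-j)]
            / [1 - sum_{j=1..k-1} phi_{k-1,j} rho(j)],
  phi_{k,j} = phi_{k-1,j} - phi_{kk} phi_{k-1,k-j},  j = 1..k-1.
Step k = 1:
  phi_11 = rho(1) = 0.5833.
Step k = 2:
  phi_22 = [rho(2) - phi_11 rho(1)] / [1 - phi_11 rho(1)] = [0.5646 - (0.5833)(0.5833)] / [1 - (0.5833)(0.5833)]
         = 0.22436111 / 0.65976111 = 0.3401.
Therefore phi_{22} = 0.3401.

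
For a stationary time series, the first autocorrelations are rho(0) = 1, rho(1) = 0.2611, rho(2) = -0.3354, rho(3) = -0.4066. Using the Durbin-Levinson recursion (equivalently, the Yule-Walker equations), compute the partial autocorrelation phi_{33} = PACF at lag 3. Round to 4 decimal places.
\phi_{33} = -0.2219

The PACF at lag k is phi_{kk}, the last component of the solution
to the Yule-Walker system G_k phi = r_k where
  (G_k)_{ij} = rho(|i - j|), (r_k)_i = rho(i), i,j = 1..k.
Equivalently, Durbin-Levinson gives phi_{kk} iteratively:
  phi_{11} = rho(1)
  phi_{kk} = [rho(k) - sum_{j=1..k-1} phi_{k-1,j} rho(k-j)]
            / [1 - sum_{j=1..k-1} phi_{k-1,j} rho(j)],
  phi_{k,j} = phi_{k-1,j} - phi_{kk} phi_{k-1,k-j},  j = 1..k-1.
Step k = 1:
  phi_11 = rho(1) = 0.2611.
Step k = 2:
  phi_22 = [rho(2) - phi_11 rho(1)] / [1 - phi_11 rho(1)] = [-0.3354 - (0.2611)(0.2611)] / [1 - (0.2611)(0.2611)]
         = -0.40357321 / 0.93182679 = -0.433099.
  Update: phi_21 = phi_11 - phi_22 phi_11 = 0.2611 - (-0.433099)(0.2611) = 0.374182.
Step k = 3:
  phi_33 = [rho(3) - phi_21 rho(2) - phi_22 rho(1)] / [1 - phi_21 rho(1) - phi_22 rho(2)]
    numerator   = -0.4066 - (0.374182)(-0.3354) - (-0.433099)(0.2611) = -0.16801717
    denominator = 1 - (0.374182)(0.2611) - (-0.433099)(-0.3354) = 0.75703965
  phi_33 = -0.16801717 / 0.75703965 = -0.2219.
Therefore phi_{33} = -0.2219.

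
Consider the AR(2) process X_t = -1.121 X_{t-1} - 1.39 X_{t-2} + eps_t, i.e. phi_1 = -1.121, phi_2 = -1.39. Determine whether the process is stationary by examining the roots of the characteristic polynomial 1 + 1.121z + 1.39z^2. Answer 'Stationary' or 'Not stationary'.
\text{Not stationary}

The AR(p) characteristic polynomial is P(z) = 1 + 1.121z + 1.39z^2.
Stationarity requires all roots to lie outside the unit circle, i.e. |z| > 1 for every root.
Set 1 + (1.121) z + (1.39) z^2 = 0, i.e. a z^2 + b z + c = 0 with a = 1.39, b = 1.121, c = 1.
Discriminant D = b^2 - 4ac = (1.121)^2 - 4*(1.39)*1 = 1.256641 - (5.56) = -4.303359.
D < 0, so the roots are the complex-conjugate pair z = (-b +/- i sqrt(-D)) / (2a) = -0.4032 +/- 0.7462i.
For a conjugate pair |z|^2 = z * conj(z) = (product of roots) = c/a = 1/(1.39) = 0.719424, so |z| = sqrt(0.719424) = 0.8482 for both roots.
Moduli of all roots: 0.8482, 0.8482.
All moduli strictly greater than 1? No.
Verdict: Not stationary.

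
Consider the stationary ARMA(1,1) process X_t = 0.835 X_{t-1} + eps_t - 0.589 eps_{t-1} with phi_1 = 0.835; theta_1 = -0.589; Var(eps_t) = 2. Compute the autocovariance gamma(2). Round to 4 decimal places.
\gamma(2) = 0.6895

Multiply the model equation by X_{t-k} and take expectations. With theta_0 = psi_0 = 1 and psi_j the MA(infinity) weights, this gives
  gamma(k) - sum_i phi_i gamma(k-i) = c_k,
  c_k = sigma^2 * sum_{j=k..q} theta_j psi_{j-k}   (c_k = 0 for k > q),
using gamma(-m) = gamma(m).
psi-weights needed (psi_j = theta_j + sum_i phi_i psi_{j-i}):
  psi_1 = theta_1 + phi_1 = -0.589 + (0.835) = 0.246
Right-hand sides:
  c_0 = sigma^2 (1 + theta_1 psi_1) = 2 * (1 + (-0.589)(0.246)) = 2 * 0.855106 = 1.710212
  c_1 = sigma^2 theta_1 = 2 * (-0.589) = -1.178
  c_2 = 0
Equations for k = 0 and k = 1 (AR order 1):
  gamma(0) = phi_1 gamma(1) + c_0
  gamma(1) = phi_1 gamma(0) + c_1
Substituting the second into the first: gamma(0) (1 - phi_1^2) = c_0 + phi_1 c_1, so
  gamma(0) = (c_0 + phi_1 c_1) / (1 - phi_1^2) = (1.710212 + (0.835)(-1.178)) / (1 - (0.835)^2) = 0.726582 / 0.302775 = 2.399742.
  gamma(1) = phi_1 gamma(0) + c_1 = (0.835)(2.399742) + (-1.178) = 0.825785.
For k = 2 (> q): gamma(2) = phi_1 gamma(1) = (0.835)(0.825785) = 0.68953.
Therefore gamma(2) = 0.6895 (to 4 decimal places).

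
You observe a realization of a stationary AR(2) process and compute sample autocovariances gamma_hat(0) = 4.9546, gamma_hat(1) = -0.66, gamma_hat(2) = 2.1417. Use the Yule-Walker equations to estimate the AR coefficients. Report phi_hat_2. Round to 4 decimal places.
\hat\phi_{2} = 0.4220

The Yule-Walker equations for an AR(p) process read, in matrix form,
  Gamma_p phi = r_p,   with   (Gamma_p)_{ij} = gamma(|i - j|),
                       (r_p)_i = gamma(i),   i,j = 1..p.
Substitute the sample gammas (Toeplitz matrix and right-hand side of size 2):
  Gamma_p = [[4.9546, -0.66], [-0.66, 4.9546]]
  r_p     = [-0.66, 2.1417]
Written out:
  4.9546 phi_1 - 0.66 phi_2 = -0.66
  -0.66 phi_1 + 4.9546 phi_2 = 2.1417
Solve by Cramer's rule:
  det = gamma(0)^2 - gamma(1)^2 = (4.9546)^2 - (-0.66)^2 = 24.54806116 - 0.4356 = 24.11246116
  phi_hat_1 = [gamma(1) gamma(0) - gamma(1) gamma(2)] / det = [(-0.66)(4.9546) - (-0.66)(2.1417)] / 24.11246116 = -1.856514 / 24.11246116 = -0.077
  phi_hat_2 = [gamma(0) gamma(2) - gamma(1)^2] / det = [(4.9546)(2.1417) - (-0.66)^2] / 24.11246116 = 10.17566682 / 24.11246116 = 0.422
So phi_hat = [-0.0770, 0.4220].
Therefore phi_hat_2 = 0.4220.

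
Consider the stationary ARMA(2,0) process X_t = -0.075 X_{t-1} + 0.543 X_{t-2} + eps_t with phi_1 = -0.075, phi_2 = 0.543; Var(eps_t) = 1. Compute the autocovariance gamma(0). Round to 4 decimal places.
\gamma(0) = 1.4574

Multiply the model equation by X_{t-k} and take expectations. With theta_0 = psi_0 = 1 and psi_j the MA(infinity) weights, this gives
  gamma(k) - sum_i phi_i gamma(k-i) = c_k,
  c_k = sigma^2 * sum_{j=k..q} theta_j psi_{j-k}   (c_k = 0 for k > q),
using gamma(-m) = gamma(m).
Pure AR (q = 0): c_0 = sigma^2 = 1, c_k = 0 for k >= 1.
Equations for k = 0, 1, 2 (AR order 2, c_2 = 0):
  (E0) gamma(0) = phi_1 gamma(1) + phi_2 gamma(2) + c_0
  (E1) gamma(1) = phi_1 gamma(0) + phi_2 gamma(1) + c_1
  (E2) gamma(2) = phi_1 gamma(1) + phi_2 gamma(0)
From (E1): gamma(1) = A gamma(0) + B with
  A = phi_1 / (1 - phi_2) = -0.075 / 0.457 = -0.164114,   B = c_1 / (1 - phi_2) = 0 / 0.457 = 0.
Insert (E2) into (E0): gamma(0) (1 - phi_2^2) = phi_1 (1 + phi_2) gamma(1) + c_0.
  phi_1 (1 + phi_2) = (-0.075)(1.543) = -0.115725,   1 - phi_2^2 = 0.705151.
Replace gamma(1) by A gamma(0) + B and collect gamma(0):
  gamma(0) [0.705151 - (-0.115725)(-0.164114)] = c_0 = 1
  gamma(0) * 0.686159 = 1
  gamma(0) = 1 / 0.686159 = 1.457388.
Therefore gamma(0) = 1.4574 (to 4 decimal places).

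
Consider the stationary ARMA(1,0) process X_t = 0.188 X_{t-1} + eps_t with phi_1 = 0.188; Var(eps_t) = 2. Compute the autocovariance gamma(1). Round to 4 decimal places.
\gamma(1) = 0.3898

Multiply the model equation by X_{t-k} and take expectations. With theta_0 = psi_0 = 1 and psi_j the MA(infinity) weights, this gives
  gamma(k) - sum_i phi_i gamma(k-i) = c_k,
  c_k = sigma^2 * sum_{j=k..q} theta_j psi_{j-k}   (c_k = 0 for k > q),
using gamma(-m) = gamma(m).
Pure AR (q = 0): c_0 = sigma^2 = 2, c_k = 0 for k >= 1.
Equations for k = 0 and k = 1 (AR order 1):
  gamma(0) = phi_1 gamma(1) + c_0
  gamma(1) = phi_1 gamma(0) + c_1
Substituting the second into the first: gamma(0) (1 - phi_1^2) = c_0 + phi_1 c_1, so
  gamma(0) = c_0 / (1 - phi_1^2) = 2 / (1 - (0.188)^2) = 2 / 0.964656 = 2.073278.
  gamma(1) = phi_1 gamma(0) = (0.188)(2.073278) = 0.389776.
Therefore gamma(1) = 0.3898 (to 4 decimal places).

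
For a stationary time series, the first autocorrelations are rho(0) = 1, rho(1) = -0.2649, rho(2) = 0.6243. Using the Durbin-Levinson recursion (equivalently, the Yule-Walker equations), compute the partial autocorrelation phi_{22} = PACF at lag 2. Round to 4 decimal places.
\phi_{22} = 0.5959

The PACF at lag k is phi_{kk}, the last component of the solution
to the Yule-Walker system G_k phi = r_k where
  (G_k)_{ij} = rho(|i - j|), (r_k)_i = rho(i), i,j = 1..k.
Equivalently, Durbin-Levinson gives phi_{kk} iteratively:
  phi_{11} = rho(1)
  phi_{kk} = [rho(k) - sum_{j=1..k-1} phi_{k-1,j} rho(k-j)]
            / [1 - sum_{j=1..k-1} phi_{k-1,j} rho(j)],
  phi_{k,j} = phi_{k-1,j} - phi_{kk} phi_{k-1,k-j},  j = 1..k-1.
Step k = 1:
  phi_11 = rho(1) = -0.2649.
Step k = 2:
  phi_22 = [rho(2) - phi_11 rho(1)] / [1 - phi_11 rho(1)] = [0.6243 - (-0.2649)(-0.2649)] / [1 - (-0.2649)(-0.2649)]
         = 0.55412799 / 0.92982799 = 0.5959.
Therefore phi_{22} = 0.5959.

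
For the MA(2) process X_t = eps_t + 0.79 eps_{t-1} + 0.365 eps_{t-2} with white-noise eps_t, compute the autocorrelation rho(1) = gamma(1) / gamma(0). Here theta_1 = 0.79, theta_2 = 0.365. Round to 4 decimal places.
\rho(1) = 0.6136

For an MA(q) process with theta_0 = 1, the autocovariance is
  gamma(k) = sigma^2 * sum_{i=0..q-k} theta_i * theta_{i+k},
and rho(k) = gamma(k) / gamma(0). Sigma^2 cancels.
  numerator   = (1)*(0.79) + (0.79)*(0.365) = 1.07835.
  denominator = (1)^2 + (0.79)^2 + (0.365)^2 = 1.757325.
  rho(1) = 1.07835 / 1.757325 = 0.6136.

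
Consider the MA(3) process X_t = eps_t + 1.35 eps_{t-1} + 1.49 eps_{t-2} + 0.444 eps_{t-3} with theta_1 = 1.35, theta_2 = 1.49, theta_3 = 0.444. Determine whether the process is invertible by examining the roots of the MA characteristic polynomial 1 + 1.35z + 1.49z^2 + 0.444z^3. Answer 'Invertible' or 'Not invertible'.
\text{Not invertible}

The MA(q) characteristic polynomial is P(z) = 1 + 1.35z + 1.49z^2 + 0.444z^3.
Invertibility requires all roots to lie outside the unit circle, i.e. |z| > 1 for every root.
Degree 3: look for a simple real root z0 first, then factor out (1 - z/z0) and solve the remaining quadratic.
Testing z0 = -2.5: P(-2.5) = 1 + (1.35)(-2.5) + (1.49)(-2.5)^2 + (0.444)(-2.5)^3
  = 1 + (-3.375) + (9.3125) + (-6.9375) = 0.  So z_0 = -2.5 is a root, |z_0| = 2.5.
Divide out the factor (1 + 0.4 z) = (1 - z/z0) (since 1/z0 = -0.4):
  P(z) = (1 + 0.4 z)(1 + (0.95) z + (1.11) z^2)
  [check: z-coef 0.95 - (-0.4) = 1.35; z^2-coef 1.11 - (-0.4)(0.95) = 1.49; z^3-coef -(-0.4)(1.11) = 0.444.]
Remaining roots from the quadratic factor 1 + (0.95) z + (1.11) z^2:
  Set 1 + (0.95) z + (1.11) z^2 = 0, i.e. a z^2 + b z + c = 0 with a = 1.11, b = 0.95, c = 1.
  Discriminant D = b^2 - 4ac = (0.95)^2 - 4*(1.11)*1 = 0.9025 - (4.44) = -3.5375.
  D < 0, so the roots are the complex-conjugate pair z = (-b +/- i sqrt(-D)) / (2a) = -0.4279 +/- 0.8472i.
  For a conjugate pair |z|^2 = z * conj(z) = (product of roots) = c/a = 1/(1.11) = 0.900901, so |z| = sqrt(0.900901) = 0.9492 for both roots.
Moduli of all roots: 2.5000, 0.9492, 0.9492.
All moduli strictly greater than 1? No.
Verdict: Not invertible.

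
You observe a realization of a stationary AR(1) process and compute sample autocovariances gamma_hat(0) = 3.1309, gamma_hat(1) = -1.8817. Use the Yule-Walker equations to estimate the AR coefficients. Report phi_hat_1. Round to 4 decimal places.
\hat\phi_{1} = -0.6010

The Yule-Walker equations for an AR(p) process read, in matrix form,
  Gamma_p phi = r_p,   with   (Gamma_p)_{ij} = gamma(|i - j|),
                       (r_p)_i = gamma(i),   i,j = 1..p.
Substitute the sample gammas (Toeplitz matrix and right-hand side of size 1):
  Gamma_p = [[3.1309]]
  r_p     = [-1.8817]
With p = 1 this is the single equation gamma(0) phi_1 = gamma(1):
  phi_hat_1 = gamma(1) / gamma(0) = -1.8817 / 3.1309 = -0.6010.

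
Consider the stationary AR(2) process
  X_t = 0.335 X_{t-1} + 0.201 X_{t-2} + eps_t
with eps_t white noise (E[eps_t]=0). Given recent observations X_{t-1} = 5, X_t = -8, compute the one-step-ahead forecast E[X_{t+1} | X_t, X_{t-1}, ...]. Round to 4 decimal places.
E[X_{t+1} \mid \mathcal F_t] = -1.6750

For an AR(p) model X_t = c + sum_i phi_i X_{t-i} + eps_t, the
one-step-ahead conditional mean is
  E[X_{t+1} | X_t, ...] = c + sum_i phi_i X_{t+1-i}.
Substitute known values:
  E[X_{t+1} | ...] = (0.335) * (-8) + (0.201) * (5)
                   = -1.6750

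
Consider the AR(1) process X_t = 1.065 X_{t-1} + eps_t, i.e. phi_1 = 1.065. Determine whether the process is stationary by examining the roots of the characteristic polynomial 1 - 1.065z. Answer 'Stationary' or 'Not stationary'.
\text{Not stationary}

The AR(p) characteristic polynomial is P(z) = 1 - 1.065z.
Stationarity requires all roots to lie outside the unit circle, i.e. |z| > 1 for every root.
This is linear in z: 1 + (-1.065) z = 0  =>  z = -1/(-1.065) = 0.938967,  |z| = 0.938967.
Moduli of all roots: 0.9390.
All moduli strictly greater than 1? No.
Verdict: Not stationary.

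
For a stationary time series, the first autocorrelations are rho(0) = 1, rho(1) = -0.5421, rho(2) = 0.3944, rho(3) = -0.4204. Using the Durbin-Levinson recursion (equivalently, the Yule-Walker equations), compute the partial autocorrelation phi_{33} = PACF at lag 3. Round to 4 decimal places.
\phi_{33} = -0.2311

The PACF at lag k is phi_{kk}, the last component of the solution
to the Yule-Walker system G_k phi = r_k where
  (G_k)_{ij} = rho(|i - j|), (r_k)_i = rho(i), i,j = 1..k.
Equivalently, Durbin-Levinson gives phi_{kk} iteratively:
  phi_{11} = rho(1)
  phi_{kk} = [rho(k) - sum_{j=1..k-1} phi_{k-1,j} rho(k-j)]
            / [1 - sum_{j=1..k-1} phi_{k-1,j} rho(j)],
  phi_{k,j} = phi_{k-1,j} - phi_{kk} phi_{k-1,k-j},  j = 1..k-1.
Step k = 1:
  phi_11 = rho(1) = -0.5421.
Step k = 2:
  phi_22 = [rho(2) - phi_11 rho(1)] / [1 - phi_11 rho(1)] = [0.3944 - (-0.5421)(-0.5421)] / [1 - (-0.5421)(-0.5421)]
         = 0.10052759 / 0.70612759 = 0.142365.
  Update: phi_21 = phi_11 - phi_22 phi_11 = -0.5421 - (0.142365)(-0.5421) = -0.464924.
Step k = 3:
  phi_33 = [rho(3) - phi_21 rho(2) - phi_22 rho(1)] / [1 - phi_21 rho(1) - phi_22 rho(2)]
    numerator   = -0.4204 - (-0.464924)(0.3944) - (0.142365)(-0.5421) = -0.15985806
    denominator = 1 - (-0.464924)(-0.5421) - (0.142365)(0.3944) = 0.69181602
  phi_33 = -0.15985806 / 0.69181602 = -0.2311.
Therefore phi_{33} = -0.2311.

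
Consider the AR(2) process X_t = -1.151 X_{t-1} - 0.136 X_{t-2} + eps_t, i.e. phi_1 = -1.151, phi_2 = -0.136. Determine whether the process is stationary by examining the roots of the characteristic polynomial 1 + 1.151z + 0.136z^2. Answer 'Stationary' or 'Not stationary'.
\text{Not stationary}

The AR(p) characteristic polynomial is P(z) = 1 + 1.151z + 0.136z^2.
Stationarity requires all roots to lie outside the unit circle, i.e. |z| > 1 for every root.
Set 1 + (1.151) z + (0.136) z^2 = 0, i.e. a z^2 + b z + c = 0 with a = 0.136, b = 1.151, c = 1.
Discriminant D = b^2 - 4ac = (1.151)^2 - 4*(0.136)*1 = 1.324801 - (0.544) = 0.780801.
D >= 0, so the roots are real: z = (-b +/- sqrt(D)) / (2a) = (-1.151 +/- 0.883629) / (0.272).
  z_1 = (-1.151 + 0.883629) / (0.272) = -0.983,   |z_1| = 0.983.
  z_2 = (-1.151 - 0.883629) / (0.272) = -7.4803,   |z_2| = 7.4803.
Moduli of all roots: 0.9830, 7.4803.
All moduli strictly greater than 1? No.
Verdict: Not stationary.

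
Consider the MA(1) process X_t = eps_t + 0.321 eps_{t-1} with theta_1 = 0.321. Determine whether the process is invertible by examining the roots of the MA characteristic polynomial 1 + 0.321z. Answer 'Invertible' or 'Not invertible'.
\text{Invertible}

The MA(q) characteristic polynomial is P(z) = 1 + 0.321z.
Invertibility requires all roots to lie outside the unit circle, i.e. |z| > 1 for every root.
This is linear in z: 1 + (0.321) z = 0  =>  z = -1/(0.321) = -3.115265,  |z| = 3.115265.
Moduli of all roots: 3.1153.
All moduli strictly greater than 1? Yes.
Verdict: Invertible.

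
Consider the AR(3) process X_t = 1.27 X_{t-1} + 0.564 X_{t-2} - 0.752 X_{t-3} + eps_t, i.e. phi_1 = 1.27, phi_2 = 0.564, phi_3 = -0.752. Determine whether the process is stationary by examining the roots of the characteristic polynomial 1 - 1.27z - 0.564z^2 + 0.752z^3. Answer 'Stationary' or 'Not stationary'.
\text{Not stationary}

The AR(p) characteristic polynomial is P(z) = 1 - 1.27z - 0.564z^2 + 0.752z^3.
Stationarity requires all roots to lie outside the unit circle, i.e. |z| > 1 for every root.
Degree 3: look for a simple real root z0 first, then factor out (1 - z/z0) and solve the remaining quadratic.
Testing z0 = 1.25: P(1.25) = 1 + (-1.27)(1.25) + (-0.564)(1.25)^2 + (0.752)(1.25)^3
  = 1 + (-1.5875) + (-0.88125) + (1.46875) = 0.  So z_0 = 1.25 is a root, |z_0| = 1.25.
Divide out the factor (1 - 0.8 z) = (1 - z/z0) (since 1/z0 = 0.8):
  P(z) = (1 - 0.8 z)(1 + (-0.47) z + (-0.94) z^2)
  [check: z-coef -0.47 - (0.8) = -1.27; z^2-coef -0.94 - (0.8)(-0.47) = -0.564; z^3-coef -(0.8)(-0.94) = 0.752.]
Remaining roots from the quadratic factor 1 + (-0.47) z + (-0.94) z^2:
  Set 1 + (-0.47) z + (-0.94) z^2 = 0, i.e. a z^2 + b z + c = 0 with a = -0.94, b = -0.47, c = 1.
  Discriminant D = b^2 - 4ac = (-0.47)^2 - 4*(-0.94)*1 = 0.2209 - (-3.76) = 3.9809.
  D >= 0, so the roots are real: z = (-b +/- sqrt(D)) / (2a) = (0.47 +/- 1.995219) / (-1.88).
    z_1 = (0.47 + 1.995219) / (-1.88) = -1.3113,   |z_1| = 1.3113.
    z_2 = (0.47 - 1.995219) / (-1.88) = 0.8113,   |z_2| = 0.8113.
Moduli of all roots: 1.2500, 1.3113, 0.8113.
All moduli strictly greater than 1? No.
Verdict: Not stationary.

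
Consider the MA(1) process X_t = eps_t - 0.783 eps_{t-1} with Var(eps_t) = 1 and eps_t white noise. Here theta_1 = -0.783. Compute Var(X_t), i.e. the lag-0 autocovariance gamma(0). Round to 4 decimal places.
\gamma(0) = 1.6131

For an MA(q) process X_t = eps_t + sum_i theta_i eps_{t-i} with
Var(eps_t) = sigma^2, the variance is
  gamma(0) = sigma^2 * (1 + sum_i theta_i^2).
  sum_i theta_i^2 = (-0.783)^2 = 0.613089.
  gamma(0) = 1 * (1 + 0.613089) = 1 * 1.613089 = 1.613089, which rounds to 1.6131.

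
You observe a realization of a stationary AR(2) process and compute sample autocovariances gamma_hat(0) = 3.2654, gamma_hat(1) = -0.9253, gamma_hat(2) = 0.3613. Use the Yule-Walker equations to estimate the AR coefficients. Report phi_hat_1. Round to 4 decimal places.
\hat\phi_{1} = -0.2740

The Yule-Walker equations for an AR(p) process read, in matrix form,
  Gamma_p phi = r_p,   with   (Gamma_p)_{ij} = gamma(|i - j|),
                       (r_p)_i = gamma(i),   i,j = 1..p.
Substitute the sample gammas (Toeplitz matrix and right-hand side of size 2):
  Gamma_p = [[3.2654, -0.9253], [-0.9253, 3.2654]]
  r_p     = [-0.9253, 0.3613]
Written out:
  3.2654 phi_1 - 0.9253 phi_2 = -0.9253
  -0.9253 phi_1 + 3.2654 phi_2 = 0.3613
Solve by Cramer's rule:
  det = gamma(0)^2 - gamma(1)^2 = (3.2654)^2 - (-0.9253)^2 = 10.66283716 - 0.85618009 = 9.80665707
  phi_hat_1 = [gamma(1) gamma(0) - gamma(1) gamma(2)] / det = [(-0.9253)(3.2654) - (-0.9253)(0.3613)] / 9.80665707 = -2.68716373 / 9.80665707 = -0.274
  phi_hat_2 = [gamma(0) gamma(2) - gamma(1)^2] / det = [(3.2654)(0.3613) - (-0.9253)^2] / 9.80665707 = 0.32360893 / 9.80665707 = 0.033
So phi_hat = [-0.2740, 0.0330].
Therefore phi_hat_1 = -0.2740.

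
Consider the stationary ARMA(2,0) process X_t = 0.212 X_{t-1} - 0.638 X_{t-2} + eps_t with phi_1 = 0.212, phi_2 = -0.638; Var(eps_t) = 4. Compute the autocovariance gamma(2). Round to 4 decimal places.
\gamma(2) = -4.1889

Multiply the model equation by X_{t-k} and take expectations. With theta_0 = psi_0 = 1 and psi_j the MA(infinity) weights, this gives
  gamma(k) - sum_i phi_i gamma(k-i) = c_k,
  c_k = sigma^2 * sum_{j=k..q} theta_j psi_{j-k}   (c_k = 0 for k > q),
using gamma(-m) = gamma(m).
Pure AR (q = 0): c_0 = sigma^2 = 4, c_k = 0 for k >= 1.
Equations for k = 0, 1, 2 (AR order 2, c_2 = 0):
  (E0) gamma(0) = phi_1 gamma(1) + phi_2 gamma(2) + c_0
  (E1) gamma(1) = phi_1 gamma(0) + phi_2 gamma(1) + c_1
  (E2) gamma(2) = phi_1 gamma(1) + phi_2 gamma(0)
From (E1): gamma(1) = A gamma(0) + B with
  A = phi_1 / (1 - phi_2) = 0.212 / 1.638 = 0.129426,   B = c_1 / (1 - phi_2) = 0 / 1.638 = 0.
Insert (E2) into (E0): gamma(0) (1 - phi_2^2) = phi_1 (1 + phi_2) gamma(1) + c_0.
  phi_1 (1 + phi_2) = (0.212)(0.362) = 0.076744,   1 - phi_2^2 = 0.592956.
Replace gamma(1) by A gamma(0) + B and collect gamma(0):
  gamma(0) [0.592956 - (0.076744)(0.129426)] = c_0 = 4
  gamma(0) * 0.583023 = 4
  gamma(0) = 4 / 0.583023 = 6.860789.
  gamma(1) = A gamma(0) = (0.129426)(6.860789) = 0.887965.
  gamma(2) = phi_1 gamma(1) + phi_2 gamma(0) = (0.212)(0.887965) + (-0.638)(6.860789) = -4.188935.
Therefore gamma(2) = -4.1889 (to 4 decimal places).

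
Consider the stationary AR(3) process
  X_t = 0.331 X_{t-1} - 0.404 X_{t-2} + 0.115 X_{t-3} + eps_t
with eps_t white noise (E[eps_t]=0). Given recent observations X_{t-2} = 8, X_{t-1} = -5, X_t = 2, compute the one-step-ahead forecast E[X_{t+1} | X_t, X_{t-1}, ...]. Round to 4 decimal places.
E[X_{t+1} \mid \mathcal F_t] = 3.6020

For an AR(p) model X_t = c + sum_i phi_i X_{t-i} + eps_t, the
one-step-ahead conditional mean is
  E[X_{t+1} | X_t, ...] = c + sum_i phi_i X_{t+1-i}.
Substitute known values:
  E[X_{t+1} | ...] = (0.331) * (2) + (-0.404) * (-5) + (0.115) * (8)
                   = 3.6020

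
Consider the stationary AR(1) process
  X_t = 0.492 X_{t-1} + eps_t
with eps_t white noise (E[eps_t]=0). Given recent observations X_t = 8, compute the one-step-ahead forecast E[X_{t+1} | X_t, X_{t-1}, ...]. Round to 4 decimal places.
E[X_{t+1} \mid \mathcal F_t] = 3.9360

For an AR(p) model X_t = c + sum_i phi_i X_{t-i} + eps_t, the
one-step-ahead conditional mean is
  E[X_{t+1} | X_t, ...] = c + sum_i phi_i X_{t+1-i}.
Substitute known values:
  E[X_{t+1} | ...] = (0.492) * (8)
                   = 3.9360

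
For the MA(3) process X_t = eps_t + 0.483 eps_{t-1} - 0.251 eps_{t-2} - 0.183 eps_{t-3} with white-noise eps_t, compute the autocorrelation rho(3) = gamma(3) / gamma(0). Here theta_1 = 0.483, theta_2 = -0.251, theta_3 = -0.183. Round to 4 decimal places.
\rho(3) = -0.1376

For an MA(q) process with theta_0 = 1, the autocovariance is
  gamma(k) = sigma^2 * sum_{i=0..q-k} theta_i * theta_{i+k},
and rho(k) = gamma(k) / gamma(0). Sigma^2 cancels.
  numerator   = (1)*(-0.183) = -0.183.
  denominator = (1)^2 + (0.483)^2 + (-0.251)^2 + (-0.183)^2 = 1.329779.
  rho(3) = -0.183 / 1.329779 = -0.1376.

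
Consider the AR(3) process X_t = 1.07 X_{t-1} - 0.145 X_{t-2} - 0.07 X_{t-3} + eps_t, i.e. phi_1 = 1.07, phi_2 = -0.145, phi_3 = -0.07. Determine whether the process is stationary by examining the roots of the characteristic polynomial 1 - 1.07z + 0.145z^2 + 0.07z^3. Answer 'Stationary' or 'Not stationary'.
\text{Stationary}

The AR(p) characteristic polynomial is P(z) = 1 - 1.07z + 0.145z^2 + 0.07z^3.
Stationarity requires all roots to lie outside the unit circle, i.e. |z| > 1 for every root.
Degree 3: look for a simple real root z0 first, then factor out (1 - z/z0) and solve the remaining quadratic.
Testing z0 = 2: P(2) = 1 + (-1.07)(2) + (0.145)(2)^2 + (0.07)(2)^3
  = 1 + (-2.14) + (0.58) + (0.56) = 0.  So z_0 = 2 is a root, |z_0| = 2.
Divide out the factor (1 - 0.5 z) = (1 - z/z0) (since 1/z0 = 0.5):
  P(z) = (1 - 0.5 z)(1 + (-0.57) z + (-0.14) z^2)
  [check: z-coef -0.57 - (0.5) = -1.07; z^2-coef -0.14 - (0.5)(-0.57) = 0.145; z^3-coef -(0.5)(-0.14) = 0.07.]
Remaining roots from the quadratic factor 1 + (-0.57) z + (-0.14) z^2:
  Set 1 + (-0.57) z + (-0.14) z^2 = 0, i.e. a z^2 + b z + c = 0 with a = -0.14, b = -0.57, c = 1.
  Discriminant D = b^2 - 4ac = (-0.57)^2 - 4*(-0.14)*1 = 0.3249 - (-0.56) = 0.8849.
  D >= 0, so the roots are real: z = (-b +/- sqrt(D)) / (2a) = (0.57 +/- 0.940691) / (-0.28).
    z_1 = (0.57 + 0.940691) / (-0.28) = -5.3953,   |z_1| = 5.3953.
    z_2 = (0.57 - 0.940691) / (-0.28) = 1.3239,   |z_2| = 1.3239.
Moduli of all roots: 2.0000, 5.3953, 1.3239.
All moduli strictly greater than 1? Yes.
Verdict: Stationary.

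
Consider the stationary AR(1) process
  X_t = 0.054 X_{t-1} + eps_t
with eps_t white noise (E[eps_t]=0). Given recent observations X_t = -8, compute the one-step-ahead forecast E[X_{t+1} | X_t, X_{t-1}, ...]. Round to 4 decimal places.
E[X_{t+1} \mid \mathcal F_t] = -0.4320

For an AR(p) model X_t = c + sum_i phi_i X_{t-i} + eps_t, the
one-step-ahead conditional mean is
  E[X_{t+1} | X_t, ...] = c + sum_i phi_i X_{t+1-i}.
Substitute known values:
  E[X_{t+1} | ...] = (0.054) * (-8)
                   = -0.4320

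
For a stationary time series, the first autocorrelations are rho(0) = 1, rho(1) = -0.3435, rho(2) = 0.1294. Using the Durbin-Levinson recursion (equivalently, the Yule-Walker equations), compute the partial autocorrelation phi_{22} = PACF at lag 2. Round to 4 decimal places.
\phi_{22} = 0.0129

The PACF at lag k is phi_{kk}, the last component of the solution
to the Yule-Walker system G_k phi = r_k where
  (G_k)_{ij} = rho(|i - j|), (r_k)_i = rho(i), i,j = 1..k.
Equivalently, Durbin-Levinson gives phi_{kk} iteratively:
  phi_{11} = rho(1)
  phi_{kk} = [rho(k) - sum_{j=1..k-1} phi_{k-1,j} rho(k-j)]
            / [1 - sum_{j=1..k-1} phi_{k-1,j} rho(j)],
  phi_{k,j} = phi_{k-1,j} - phi_{kk} phi_{k-1,k-j},  j = 1..k-1.
Step k = 1:
  phi_11 = rho(1) = -0.3435.
Step k = 2:
  phi_22 = [rho(2) - phi_11 rho(1)] / [1 - phi_11 rho(1)] = [0.1294 - (-0.3435)(-0.3435)] / [1 - (-0.3435)(-0.3435)]
         = 0.01140775 / 0.88200775 = 0.0129.
Therefore phi_{22} = 0.0129.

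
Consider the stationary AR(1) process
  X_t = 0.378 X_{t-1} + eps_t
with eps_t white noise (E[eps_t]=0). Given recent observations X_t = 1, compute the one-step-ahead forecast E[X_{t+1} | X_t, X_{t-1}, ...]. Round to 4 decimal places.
E[X_{t+1} \mid \mathcal F_t] = 0.3780

For an AR(p) model X_t = c + sum_i phi_i X_{t-i} + eps_t, the
one-step-ahead conditional mean is
  E[X_{t+1} | X_t, ...] = c + sum_i phi_i X_{t+1-i}.
Substitute known values:
  E[X_{t+1} | ...] = (0.378) * (1)
                   = 0.3780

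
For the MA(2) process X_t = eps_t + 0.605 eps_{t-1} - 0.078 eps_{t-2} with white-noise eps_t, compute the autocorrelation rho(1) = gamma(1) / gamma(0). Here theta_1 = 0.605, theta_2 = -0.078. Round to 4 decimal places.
\rho(1) = 0.4065

For an MA(q) process with theta_0 = 1, the autocovariance is
  gamma(k) = sigma^2 * sum_{i=0..q-k} theta_i * theta_{i+k},
and rho(k) = gamma(k) / gamma(0). Sigma^2 cancels.
  numerator   = (1)*(0.605) + (0.605)*(-0.078) = 0.55781.
  denominator = (1)^2 + (0.605)^2 + (-0.078)^2 = 1.372109.
  rho(1) = 0.55781 / 1.372109 = 0.4065.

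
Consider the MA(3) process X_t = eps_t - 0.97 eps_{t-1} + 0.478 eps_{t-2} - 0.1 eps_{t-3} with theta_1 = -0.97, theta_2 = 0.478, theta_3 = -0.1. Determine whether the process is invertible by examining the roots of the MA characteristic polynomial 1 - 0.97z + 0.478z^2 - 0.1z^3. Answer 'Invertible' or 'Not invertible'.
\text{Invertible}

The MA(q) characteristic polynomial is P(z) = 1 - 0.97z + 0.478z^2 - 0.1z^3.
Invertibility requires all roots to lie outside the unit circle, i.e. |z| > 1 for every root.
Degree 3: look for a simple real root z0 first, then factor out (1 - z/z0) and solve the remaining quadratic.
Testing z0 = 2.5: P(2.5) = 1 + (-0.97)(2.5) + (0.478)(2.5)^2 + (-0.1)(2.5)^3
  = 1 + (-2.425) + (2.9875) + (-1.5625) = 0.  So z_0 = 2.5 is a root, |z_0| = 2.5.
Divide out the factor (1 - 0.4 z) = (1 - z/z0) (since 1/z0 = 0.4):
  P(z) = (1 - 0.4 z)(1 + (-0.57) z + (0.25) z^2)
  [check: z-coef -0.57 - (0.4) = -0.97; z^2-coef 0.25 - (0.4)(-0.57) = 0.478; z^3-coef -(0.4)(0.25) = -0.1.]
Remaining roots from the quadratic factor 1 + (-0.57) z + (0.25) z^2:
  Set 1 + (-0.57) z + (0.25) z^2 = 0, i.e. a z^2 + b z + c = 0 with a = 0.25, b = -0.57, c = 1.
  Discriminant D = b^2 - 4ac = (-0.57)^2 - 4*(0.25)*1 = 0.3249 - (1) = -0.6751.
  D < 0, so the roots are the complex-conjugate pair z = (-b +/- i sqrt(-D)) / (2a) = 1.14 +/- 1.6433i.
  For a conjugate pair |z|^2 = z * conj(z) = (product of roots) = c/a = 1/(0.25) = 4, so |z| = sqrt(4) = 2 for both roots.
Moduli of all roots: 2.5000, 2.0000, 2.0000.
All moduli strictly greater than 1? Yes.
Verdict: Invertible.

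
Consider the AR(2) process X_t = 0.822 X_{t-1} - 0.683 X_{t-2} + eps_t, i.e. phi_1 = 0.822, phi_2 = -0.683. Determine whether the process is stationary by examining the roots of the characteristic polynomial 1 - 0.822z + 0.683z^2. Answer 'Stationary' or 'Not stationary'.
\text{Stationary}

The AR(p) characteristic polynomial is P(z) = 1 - 0.822z + 0.683z^2.
Stationarity requires all roots to lie outside the unit circle, i.e. |z| > 1 for every root.
Set 1 + (-0.822) z + (0.683) z^2 = 0, i.e. a z^2 + b z + c = 0 with a = 0.683, b = -0.822, c = 1.
Discriminant D = b^2 - 4ac = (-0.822)^2 - 4*(0.683)*1 = 0.675684 - (2.732) = -2.056316.
D < 0, so the roots are the complex-conjugate pair z = (-b +/- i sqrt(-D)) / (2a) = 0.6018 +/- 1.0498i.
For a conjugate pair |z|^2 = z * conj(z) = (product of roots) = c/a = 1/(0.683) = 1.464129, so |z| = sqrt(1.464129) = 1.21 for both roots.
Moduli of all roots: 1.2100, 1.2100.
All moduli strictly greater than 1? Yes.
Verdict: Stationary.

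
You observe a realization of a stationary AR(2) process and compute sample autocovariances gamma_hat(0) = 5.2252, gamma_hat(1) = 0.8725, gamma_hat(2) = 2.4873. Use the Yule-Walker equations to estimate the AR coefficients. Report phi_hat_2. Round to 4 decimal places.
\hat\phi_{2} = 0.4610

The Yule-Walker equations for an AR(p) process read, in matrix form,
  Gamma_p phi = r_p,   with   (Gamma_p)_{ij} = gamma(|i - j|),
                       (r_p)_i = gamma(i),   i,j = 1..p.
Substitute the sample gammas (Toeplitz matrix and right-hand side of size 2):
  Gamma_p = [[5.2252, 0.8725], [0.8725, 5.2252]]
  r_p     = [0.8725, 2.4873]
Written out:
  5.2252 phi_1 + 0.8725 phi_2 = 0.8725
  0.8725 phi_1 + 5.2252 phi_2 = 2.4873
Solve by Cramer's rule:
  det = gamma(0)^2 - gamma(1)^2 = (5.2252)^2 - (0.8725)^2 = 27.30271504 - 0.76125625 = 26.54145879
  phi_hat_1 = [gamma(1) gamma(0) - gamma(1) gamma(2)] / det = [(0.8725)(5.2252) - (0.8725)(2.4873)] / 26.54145879 = 2.38881775 / 26.54145879 = 0.09
  phi_hat_2 = [gamma(0) gamma(2) - gamma(1)^2] / det = [(5.2252)(2.4873) - (0.8725)^2] / 26.54145879 = 12.23538371 / 26.54145879 = 0.461
So phi_hat = [0.0900, 0.4610].
Therefore phi_hat_2 = 0.4610.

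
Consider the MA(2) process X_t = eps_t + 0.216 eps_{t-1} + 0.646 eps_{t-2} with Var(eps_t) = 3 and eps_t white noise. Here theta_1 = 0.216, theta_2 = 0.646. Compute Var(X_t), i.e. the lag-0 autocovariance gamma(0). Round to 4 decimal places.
\gamma(0) = 4.3919

For an MA(q) process X_t = eps_t + sum_i theta_i eps_{t-i} with
Var(eps_t) = sigma^2, the variance is
  gamma(0) = sigma^2 * (1 + sum_i theta_i^2).
  sum_i theta_i^2 = (0.216)^2 + (0.646)^2 = 0.046656 + 0.417316 = 0.463972.
  gamma(0) = 3 * (1 + 0.463972) = 3 * 1.463972 = 4.391916, which rounds to 4.3919.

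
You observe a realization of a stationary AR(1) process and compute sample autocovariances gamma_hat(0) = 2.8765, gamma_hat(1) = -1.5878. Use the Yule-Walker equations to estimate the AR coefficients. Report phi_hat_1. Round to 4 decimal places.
\hat\phi_{1} = -0.5520

The Yule-Walker equations for an AR(p) process read, in matrix form,
  Gamma_p phi = r_p,   with   (Gamma_p)_{ij} = gamma(|i - j|),
                       (r_p)_i = gamma(i),   i,j = 1..p.
Substitute the sample gammas (Toeplitz matrix and right-hand side of size 1):
  Gamma_p = [[2.8765]]
  r_p     = [-1.5878]
With p = 1 this is the single equation gamma(0) phi_1 = gamma(1):
  phi_hat_1 = gamma(1) / gamma(0) = -1.5878 / 2.8765 = -0.5520.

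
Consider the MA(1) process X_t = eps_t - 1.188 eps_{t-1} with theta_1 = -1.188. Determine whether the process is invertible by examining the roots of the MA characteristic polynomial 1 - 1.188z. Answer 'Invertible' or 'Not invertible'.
\text{Not invertible}

The MA(q) characteristic polynomial is P(z) = 1 - 1.188z.
Invertibility requires all roots to lie outside the unit circle, i.e. |z| > 1 for every root.
This is linear in z: 1 + (-1.188) z = 0  =>  z = -1/(-1.188) = 0.841751,  |z| = 0.841751.
Moduli of all roots: 0.8418.
All moduli strictly greater than 1? No.
Verdict: Not invertible.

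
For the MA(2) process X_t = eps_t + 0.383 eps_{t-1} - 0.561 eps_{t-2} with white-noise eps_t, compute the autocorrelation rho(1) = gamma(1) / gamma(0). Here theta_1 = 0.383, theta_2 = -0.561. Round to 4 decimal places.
\rho(1) = 0.1151

For an MA(q) process with theta_0 = 1, the autocovariance is
  gamma(k) = sigma^2 * sum_{i=0..q-k} theta_i * theta_{i+k},
and rho(k) = gamma(k) / gamma(0). Sigma^2 cancels.
  numerator   = (1)*(0.383) + (0.383)*(-0.561) = 0.168137.
  denominator = (1)^2 + (0.383)^2 + (-0.561)^2 = 1.46141.
  rho(1) = 0.168137 / 1.46141 = 0.1151.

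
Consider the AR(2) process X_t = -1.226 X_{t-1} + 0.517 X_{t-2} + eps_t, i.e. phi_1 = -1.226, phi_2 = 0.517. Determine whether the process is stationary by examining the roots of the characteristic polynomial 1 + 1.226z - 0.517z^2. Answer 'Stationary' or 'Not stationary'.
\text{Not stationary}

The AR(p) characteristic polynomial is P(z) = 1 + 1.226z - 0.517z^2.
Stationarity requires all roots to lie outside the unit circle, i.e. |z| > 1 for every root.
Set 1 + (1.226) z + (-0.517) z^2 = 0, i.e. a z^2 + b z + c = 0 with a = -0.517, b = 1.226, c = 1.
Discriminant D = b^2 - 4ac = (1.226)^2 - 4*(-0.517)*1 = 1.503076 - (-2.068) = 3.571076.
D >= 0, so the roots are real: z = (-b +/- sqrt(D)) / (2a) = (-1.226 +/- 1.889729) / (-1.034).
  z_1 = (-1.226 + 1.889729) / (-1.034) = -0.6419,   |z_1| = 0.6419.
  z_2 = (-1.226 - 1.889729) / (-1.034) = 3.0133,   |z_2| = 3.0133.
Moduli of all roots: 0.6419, 3.0133.
All moduli strictly greater than 1? No.
Verdict: Not stationary.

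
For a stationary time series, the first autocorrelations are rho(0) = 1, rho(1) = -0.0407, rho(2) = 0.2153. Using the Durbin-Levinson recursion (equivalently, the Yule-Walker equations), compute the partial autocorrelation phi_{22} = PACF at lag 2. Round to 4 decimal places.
\phi_{22} = 0.2140

The PACF at lag k is phi_{kk}, the last component of the solution
to the Yule-Walker system G_k phi = r_k where
  (G_k)_{ij} = rho(|i - j|), (r_k)_i = rho(i), i,j = 1..k.
Equivalently, Durbin-Levinson gives phi_{kk} iteratively:
  phi_{11} = rho(1)
  phi_{kk} = [rho(k) - sum_{j=1..k-1} phi_{k-1,j} rho(k-j)]
            / [1 - sum_{j=1..k-1} phi_{k-1,j} rho(j)],
  phi_{k,j} = phi_{k-1,j} - phi_{kk} phi_{k-1,k-j},  j = 1..k-1.
Step k = 1:
  phi_11 = rho(1) = -0.0407.
Step k = 2:
  phi_22 = [rho(2) - phi_11 rho(1)] / [1 - phi_11 rho(1)] = [0.2153 - (-0.0407)(-0.0407)] / [1 - (-0.0407)(-0.0407)]
         = 0.21364351 / 0.99834351 = 0.214.
Therefore phi_{22} = 0.2140.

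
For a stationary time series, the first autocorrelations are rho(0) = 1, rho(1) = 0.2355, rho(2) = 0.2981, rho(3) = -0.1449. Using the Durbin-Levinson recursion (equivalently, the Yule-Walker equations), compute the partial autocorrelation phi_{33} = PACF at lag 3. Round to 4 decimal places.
\phi_{33} = -0.2920

The PACF at lag k is phi_{kk}, the last component of the solution
to the Yule-Walker system G_k phi = r_k where
  (G_k)_{ij} = rho(|i - j|), (r_k)_i = rho(i), i,j = 1..k.
Equivalently, Durbin-Levinson gives phi_{kk} iteratively:
  phi_{11} = rho(1)
  phi_{kk} = [rho(k) - sum_{j=1..k-1} phi_{k-1,j} rho(k-j)]
            / [1 - sum_{j=1..k-1} phi_{k-1,j} rho(j)],
  phi_{k,j} = phi_{k-1,j} - phi_{kk} phi_{k-1,k-j},  j = 1..k-1.
Step k = 1:
  phi_11 = rho(1) = 0.2355.
Step k = 2:
  phi_22 = [rho(2) - phi_11 rho(1)] / [1 - phi_11 rho(1)] = [0.2981 - (0.2355)(0.2355)] / [1 - (0.2355)(0.2355)]
         = 0.24263975 / 0.94453975 = 0.256887.
  Update: phi_21 = phi_11 - phi_22 phi_11 = 0.2355 - (0.256887)(0.2355) = 0.175003.
Step k = 3:
  phi_33 = [rho(3) - phi_21 rho(2) - phi_22 rho(1)] / [1 - phi_21 rho(1) - phi_22 rho(2)]
    numerator   = -0.1449 - (0.175003)(0.2981) - (0.256887)(0.2355) = -0.25756528
    denominator = 1 - (0.175003)(0.2355) - (0.256887)(0.2981) = 0.88220881
  phi_33 = -0.25756528 / 0.88220881 = -0.292.
Therefore phi_{33} = -0.2920.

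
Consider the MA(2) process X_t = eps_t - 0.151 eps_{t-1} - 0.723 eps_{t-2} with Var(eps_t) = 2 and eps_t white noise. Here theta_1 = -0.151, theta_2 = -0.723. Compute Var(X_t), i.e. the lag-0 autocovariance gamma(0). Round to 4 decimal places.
\gamma(0) = 3.0911

For an MA(q) process X_t = eps_t + sum_i theta_i eps_{t-i} with
Var(eps_t) = sigma^2, the variance is
  gamma(0) = sigma^2 * (1 + sum_i theta_i^2).
  sum_i theta_i^2 = (-0.151)^2 + (-0.723)^2 = 0.022801 + 0.522729 = 0.54553.
  gamma(0) = 2 * (1 + 0.54553) = 2 * 1.54553 = 3.09106, which rounds to 3.0911.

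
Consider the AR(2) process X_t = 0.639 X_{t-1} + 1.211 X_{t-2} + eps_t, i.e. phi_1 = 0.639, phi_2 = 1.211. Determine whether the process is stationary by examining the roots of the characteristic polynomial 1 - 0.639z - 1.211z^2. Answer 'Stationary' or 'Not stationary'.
\text{Not stationary}

The AR(p) characteristic polynomial is P(z) = 1 - 0.639z - 1.211z^2.
Stationarity requires all roots to lie outside the unit circle, i.e. |z| > 1 for every root.
Set 1 + (-0.639) z + (-1.211) z^2 = 0, i.e. a z^2 + b z + c = 0 with a = -1.211, b = -0.639, c = 1.
Discriminant D = b^2 - 4ac = (-0.639)^2 - 4*(-1.211)*1 = 0.408321 - (-4.844) = 5.252321.
D >= 0, so the roots are real: z = (-b +/- sqrt(D)) / (2a) = (0.639 +/- 2.291794) / (-2.422).
  z_1 = (0.639 + 2.291794) / (-2.422) = -1.2101,   |z_1| = 1.2101.
  z_2 = (0.639 - 2.291794) / (-2.422) = 0.6824,   |z_2| = 0.6824.
Moduli of all roots: 1.2101, 0.6824.
All moduli strictly greater than 1? No.
Verdict: Not stationary.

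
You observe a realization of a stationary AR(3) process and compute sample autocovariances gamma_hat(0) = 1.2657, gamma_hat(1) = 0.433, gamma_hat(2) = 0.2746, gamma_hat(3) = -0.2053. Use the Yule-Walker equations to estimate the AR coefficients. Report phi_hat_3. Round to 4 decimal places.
\hat\phi_{3} = -0.3060

The Yule-Walker equations for an AR(p) process read, in matrix form,
  Gamma_p phi = r_p,   with   (Gamma_p)_{ij} = gamma(|i - j|),
                       (r_p)_i = gamma(i),   i,j = 1..p.
Substitute the sample gammas (Toeplitz matrix and right-hand side of size 3):
  Gamma_p = [[1.2657, 0.433, 0.2746], [0.433, 1.2657, 0.433], [0.2746, 0.433, 1.2657]]
  r_p     = [0.433, 0.2746, -0.2053]
Written out (R1..R3):
  (R1) 1.2657 phi_1 + 0.433 phi_2 + 0.2746 phi_3 = 0.433
  (R2) 0.433 phi_1 + 1.2657 phi_2 + 0.433 phi_3 = 0.2746
  (R3) 0.2746 phi_1 + 0.433 phi_2 + 1.2657 phi_3 = -0.2053
Gaussian elimination:
  R2 <- R2 - (0.433/1.2657) R1 = R2 - (0.342103) R1:  1.117569 phi_2 + 0.339058 phi_3 = 0.126469
  R3 <- R3 - (0.2746/1.2657) R1 = R3 - (0.216955) R1:  0.339058 phi_2 + 1.206124 phi_3 = -0.299242
  R3 <- R3 - (0.339058/1.117569) R2 = R3 - (0.303389) R2:  1.103257 phi_3 = -0.337611
Back-substitution:
  phi_hat_3 = -0.337611 / 1.103257 = -0.306013
  phi_hat_2 = (0.126469 - (0.339058)(-0.306013)) / 1.117569 = 0.206006
  phi_hat_1 = (0.433 - (0.433)(0.206006) - (0.2746)(-0.306013)) / 1.2657 = 0.338019
So phi_hat = [0.3380, 0.2060, -0.3060].
Therefore phi_hat_3 = -0.3060.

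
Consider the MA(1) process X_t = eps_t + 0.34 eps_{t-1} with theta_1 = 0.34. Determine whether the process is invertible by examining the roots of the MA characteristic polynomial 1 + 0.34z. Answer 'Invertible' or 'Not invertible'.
\text{Invertible}

The MA(q) characteristic polynomial is P(z) = 1 + 0.34z.
Invertibility requires all roots to lie outside the unit circle, i.e. |z| > 1 for every root.
This is linear in z: 1 + (0.34) z = 0  =>  z = -1/(0.34) = -2.941176,  |z| = 2.941176.
Moduli of all roots: 2.9412.
All moduli strictly greater than 1? Yes.
Verdict: Invertible.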